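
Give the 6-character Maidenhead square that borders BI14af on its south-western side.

Longitude subsquare a = 0; −1 → -1, wraps to 23 = x, carry into square.
Longitude square 1; −1 → 0.
Latitude subsquare f = 5; −1 → 4 = e.

BI04xe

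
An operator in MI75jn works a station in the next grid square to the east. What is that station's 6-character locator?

Longitude subsquare j = 9; +1 → 10 = k.
The latitude characters are unchanged.

MI75kn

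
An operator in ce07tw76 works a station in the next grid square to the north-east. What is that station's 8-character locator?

CE07tw87

Longitude extended square 7; +1 → 8.
Latitude extended square 6; +1 → 7.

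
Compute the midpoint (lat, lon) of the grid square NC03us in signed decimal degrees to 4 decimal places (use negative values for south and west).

Field N=13, C=2: +13·20° lon, +2·10° lat → SW at lon 80°, lat -70°.
Square 0, 3: +0·2° lon, +3·1° lat → SW at lon 80°, lat -67°.
Subsquare u=20, s=18: +20·0.0833333° lon, +18·0.0416667° lat → SW at lon 81.6667°, lat -66.25°.
Cell spans 0.0833333° lon × 0.0416667° lat. Centre is SW corner plus half of each.
latitude -66.2292, longitude 81.7083.

-66.2292, 81.7083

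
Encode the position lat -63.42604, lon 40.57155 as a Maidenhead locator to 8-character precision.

LC06gn87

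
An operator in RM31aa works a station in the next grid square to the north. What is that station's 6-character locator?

RM31ab

Latitude subsquare a = 0; +1 → 1 = b.
The longitude characters are unchanged.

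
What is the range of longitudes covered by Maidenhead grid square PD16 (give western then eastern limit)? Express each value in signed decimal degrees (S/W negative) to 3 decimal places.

122.000, 124.000

Field P=15, D=3: +15·20° lon, +3·10° lat → SW at lon 120°, lat -60°.
Square 1, 6: +1·2° lon, +6·1° lat → SW at lon 122°, lat -54°.
Cell spans 2° lon × 1° lat.
west 122.000, east 124.000.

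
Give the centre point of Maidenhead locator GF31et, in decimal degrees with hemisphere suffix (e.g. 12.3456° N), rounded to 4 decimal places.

Field G=6, F=5: +6·20° lon, +5·10° lat → SW at lon -60°, lat -40°.
Square 3, 1: +3·2° lon, +1·1° lat → SW at lon -54°, lat -39°.
Subsquare e=4, t=19: +4·0.0833333° lon, +19·0.0416667° lat → SW at lon -53.6667°, lat -38.2083°.
Cell spans 0.0833333° lon × 0.0416667° lat. Centre is SW corner plus half of each.
latitude 38.1875° S, longitude 53.6250° W.

38.1875° S, 53.6250° W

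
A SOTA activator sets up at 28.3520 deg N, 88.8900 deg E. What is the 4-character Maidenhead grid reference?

Add 180° to longitude and 90° to latitude: 268.89, 118.35.
Field: 268.89/20 → 13 → N, 118.35/10 → 11 → L; chars NL.
Square: 8.89/2 → 4, 8.35/1 → 8; chars 48.

NL48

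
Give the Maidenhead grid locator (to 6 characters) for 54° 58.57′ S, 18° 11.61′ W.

Offset from 180°W / 90°S: lon 161.8065°, lat 35.0238°.
Field (20°×10°, letters A–R): lon ⌊161.8065/20⌋ = 8 → I; lat ⌊35.0238/10⌋ = 3 → D.
Square (2°×1°, digits 0–9): lon ⌊1.8065/2⌋ = 0; lat ⌊5.0238/1⌋ = 5.
Subsquare (5′×2.5′, letters a–x): lon ⌊1.8065/0.0833333⌋ = 21 → v; lat ⌊0.0238/0.0416667⌋ = 0 → a.

ID05va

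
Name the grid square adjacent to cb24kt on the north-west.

CB24ju

Longitude subsquare k = 10; −1 → 9 = j.
Latitude subsquare t = 19; +1 → 20 = u.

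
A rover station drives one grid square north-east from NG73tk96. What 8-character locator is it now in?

Longitude extended square 9; +1 → 10, wraps to 0, carry into subsquare.
Longitude subsquare t = 19; +1 → 20 = u.
Latitude extended square 6; +1 → 7.

NG73uk07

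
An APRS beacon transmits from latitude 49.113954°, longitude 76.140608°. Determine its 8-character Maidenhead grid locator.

MN89bc67

Shift to the Maidenhead origin (180°W, 90°S): lon 256.14061, lat 139.11395.
Field: 256.14061/20 → 12 → M, 139.11395/10 → 13 → N; chars MN.
Square: 16.14061/2 → 8, 9.11395/1 → 9; chars 89.
Subsquare: 0.14061/0.0833333 → 1 → b, 0.11395/0.0416667 → 2 → c; chars bc.
Extended square: 0.05727/0.00833333 → 6, 0.03062/0.00416667 → 7; chars 67.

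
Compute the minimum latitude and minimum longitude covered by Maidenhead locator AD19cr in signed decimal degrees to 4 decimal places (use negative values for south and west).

Field A=0, D=3: +0·20° lon, +3·10° lat → SW at lon -180°, lat -60°.
Square 1, 9: +1·2° lon, +9·1° lat → SW at lon -178°, lat -51°.
Subsquare c=2, r=17: +2·0.0833333° lon, +17·0.0416667° lat → SW at lon -177.833°, lat -50.2917°.
latitude -50.2917, longitude -177.8333.

-50.2917, -177.8333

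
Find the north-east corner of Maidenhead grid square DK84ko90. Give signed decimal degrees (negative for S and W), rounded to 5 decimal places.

Field D=3, K=10: +3·20° lon, +10·10° lat → SW at lon -120°, lat 10°.
Square 8, 4: +8·2° lon, +4·1° lat → SW at lon -104°, lat 14°.
Subsquare k=10, o=14: +10·0.0833333° lon, +14·0.0416667° lat → SW at lon -103.167°, lat 14.5833°.
Extended square 9, 0: +9·0.00833333° lon, +0·0.00416667° lat → SW at lon -103.092°, lat 14.5833°.
Cell spans 0.00833333° lon × 0.00416667° lat. NE corner is SW corner plus one full cell.
latitude 14.58750, longitude -103.08333.

14.58750, -103.08333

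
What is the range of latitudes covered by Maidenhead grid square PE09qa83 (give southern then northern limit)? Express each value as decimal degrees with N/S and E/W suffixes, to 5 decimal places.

Field P=15, E=4: +15·20° lon, +4·10° lat → SW at lon 120°, lat -50°.
Square 0, 9: +0·2° lon, +9·1° lat → SW at lon 120°, lat -41°.
Subsquare q=16, a=0: +16·0.0833333° lon, +0·0.0416667° lat → SW at lon 121.333°, lat -41°.
Extended square 8, 3: +8·0.00833333° lon, +3·0.00416667° lat → SW at lon 121.4°, lat -40.9875°.
Cell spans 0.00833333° lon × 0.00416667° lat.
south 40.98750° S, north 40.98333° S.

40.98750° S, 40.98333° S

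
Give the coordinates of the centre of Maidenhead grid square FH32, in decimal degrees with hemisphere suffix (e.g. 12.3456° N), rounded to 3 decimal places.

Field F=5, H=7: +5·20° lon, +7·10° lat → SW at lon -80°, lat -20°.
Square 3, 2: +3·2° lon, +2·1° lat → SW at lon -74°, lat -18°.
Cell spans 2° lon × 1° lat. Centre is SW corner plus half of each.
latitude 17.500° S, longitude 73.000° W.

17.500° S, 73.000° W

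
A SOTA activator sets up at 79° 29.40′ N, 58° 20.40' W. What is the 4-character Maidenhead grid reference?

Shift to the Maidenhead origin (180°W, 90°S): lon 121.66, lat 169.49.
Field (20°×10°, letters A–R): 121.66/20 → 6 → G, 169.49/10 → 16 → Q; chars GQ.
Square (2°×1°, digits 0–9): 1.66/2 → 0, 9.49/1 → 9; chars 09.

GQ09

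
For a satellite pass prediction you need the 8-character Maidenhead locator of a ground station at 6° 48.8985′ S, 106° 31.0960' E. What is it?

Add 180° to longitude and 90° to latitude: 286.51827, 83.18502.
Field: lon ⌊286.51827/20⌋ = 14 → O; lat ⌊83.18502/10⌋ = 8 → I.
Square: lon ⌊6.51827/2⌋ = 3; lat ⌊3.18502/1⌋ = 3.
Subsquare: lon ⌊0.51827/0.0833333⌋ = 6 → g; lat ⌊0.18502/0.0416667⌋ = 4 → e.
Extended square: lon ⌊0.01827/0.00833333⌋ = 2; lat ⌊0.01836/0.00416667⌋ = 4.

OI33ge24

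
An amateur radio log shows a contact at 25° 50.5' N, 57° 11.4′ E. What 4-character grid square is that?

LL85

Add 180° to longitude and 90° to latitude: 237.19, 115.84.
Field (20°×10°, letters A–R): 237.19/20 → 11 → L, 115.84/10 → 11 → L; chars LL.
Square (2°×1°, digits 0–9): 17.19/2 → 8, 5.84/1 → 5; chars 85.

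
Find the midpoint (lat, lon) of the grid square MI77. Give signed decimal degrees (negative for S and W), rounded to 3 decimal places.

Field M=12, I=8: +12·20° lon, +8·10° lat → SW at lon 60°, lat -10°.
Square 7, 7: +7·2° lon, +7·1° lat → SW at lon 74°, lat -3°.
Cell spans 2° lon × 1° lat. Centre is SW corner plus half of each.
latitude -2.500, longitude 75.000.

-2.500, 75.000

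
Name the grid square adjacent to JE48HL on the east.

JE48il

Longitude subsquare h = 7; +1 → 8 = i.
The latitude characters are unchanged.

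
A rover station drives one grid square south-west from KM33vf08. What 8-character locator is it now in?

KM33uf97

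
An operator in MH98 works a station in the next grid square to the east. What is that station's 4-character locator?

NH08

Longitude square 9; +1 → 10, wraps to 0, carry into field.
Longitude field M = 12; +1 → 13 = N.
The latitude characters are unchanged.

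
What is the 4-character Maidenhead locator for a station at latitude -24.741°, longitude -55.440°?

Shift to the Maidenhead origin (180°W, 90°S): lon 124.56, lat 65.26.
Field (20°×10°, letters A–R): 124.56/20 → 6 → G, 65.26/10 → 6 → G; chars GG.
Square (2°×1°, digits 0–9): 4.56/2 → 2, 5.26/1 → 5; chars 25.

GG25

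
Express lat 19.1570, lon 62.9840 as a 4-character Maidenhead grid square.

Add 180° to longitude and 90° to latitude: 242.98, 109.16.
Field: lon ⌊242.98/20⌋ = 12 → M; lat ⌊109.16/10⌋ = 10 → K.
Square: lon ⌊2.98/2⌋ = 1; lat ⌊9.16/1⌋ = 9.

MK19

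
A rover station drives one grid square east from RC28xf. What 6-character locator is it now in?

RC38af

Longitude subsquare x = 23; +1 → 24, wraps to 0 = a, carry into square.
Longitude square 2; +1 → 3.
The latitude characters are unchanged.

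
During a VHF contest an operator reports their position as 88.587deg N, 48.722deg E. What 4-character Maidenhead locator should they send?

LR48

Add 180° to longitude and 90° to latitude: 228.72, 178.59.
Field: 228.72/20 → 11 → L, 178.59/10 → 17 → R; chars LR.
Square: 8.72/2 → 4, 8.59/1 → 8; chars 48.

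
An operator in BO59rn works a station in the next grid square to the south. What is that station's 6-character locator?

BO59rm

Latitude subsquare n = 13; −1 → 12 = m.
The longitude characters are unchanged.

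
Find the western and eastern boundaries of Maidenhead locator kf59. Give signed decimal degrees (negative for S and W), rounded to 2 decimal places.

30.00, 32.00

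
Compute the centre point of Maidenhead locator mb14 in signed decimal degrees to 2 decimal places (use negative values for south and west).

-75.50, 63.00

Field M=12, B=1: +12·20° lon, +1·10° lat → SW at lon 60°, lat -80°.
Square 1, 4: +1·2° lon, +4·1° lat → SW at lon 62°, lat -76°.
Cell spans 2° lon × 1° lat. Centre is SW corner plus half of each.
latitude -75.50, longitude 63.00.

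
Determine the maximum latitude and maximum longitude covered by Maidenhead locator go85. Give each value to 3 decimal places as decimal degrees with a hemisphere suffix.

56.000° N, 42.000° W

Field G=6, O=14: +6·20° lon, +14·10° lat → SW at lon -60°, lat 50°.
Square 8, 5: +8·2° lon, +5·1° lat → SW at lon -44°, lat 55°.
Cell spans 2° lon × 1° lat. NE corner is SW corner plus one full cell.
latitude 56.000° N, longitude 42.000° W.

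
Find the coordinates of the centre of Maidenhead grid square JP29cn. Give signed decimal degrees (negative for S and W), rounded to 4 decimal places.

Field J=9, P=15: +9·20° lon, +15·10° lat → SW at lon 0°, lat 60°.
Square 2, 9: +2·2° lon, +9·1° lat → SW at lon 4°, lat 69°.
Subsquare c=2, n=13: +2·0.0833333° lon, +13·0.0416667° lat → SW at lon 4.16667°, lat 69.5417°.
Cell spans 0.0833333° lon × 0.0416667° lat. Centre is SW corner plus half of each.
latitude 69.5625, longitude 4.2083.

69.5625, 4.2083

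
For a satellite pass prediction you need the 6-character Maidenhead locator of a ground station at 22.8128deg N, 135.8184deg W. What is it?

Add 180° to longitude and 90° to latitude: 44.1816, 112.8128.
Field: lon ⌊44.1816/20⌋ = 2 → C; lat ⌊112.8128/10⌋ = 11 → L.
Square: lon ⌊4.1816/2⌋ = 2; lat ⌊2.8128/1⌋ = 2.
Subsquare: lon ⌊0.1816/0.0833333⌋ = 2 → c; lat ⌊0.8128/0.0416667⌋ = 19 → t.

CL22ct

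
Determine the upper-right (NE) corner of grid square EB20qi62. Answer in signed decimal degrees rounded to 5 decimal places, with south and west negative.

-79.65417, -94.60833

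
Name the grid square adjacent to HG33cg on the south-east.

HG33df

Longitude subsquare c = 2; +1 → 3 = d.
Latitude subsquare g = 6; −1 → 5 = f.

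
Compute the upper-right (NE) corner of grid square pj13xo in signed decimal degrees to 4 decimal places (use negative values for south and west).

Field P=15, J=9: +15·20° lon, +9·10° lat → SW at lon 120°, lat 0°.
Square 1, 3: +1·2° lon, +3·1° lat → SW at lon 122°, lat 3°.
Subsquare x=23, o=14: +23·0.0833333° lon, +14·0.0416667° lat → SW at lon 123.917°, lat 3.58333°.
Cell spans 0.0833333° lon × 0.0416667° lat. NE corner is SW corner plus one full cell.
latitude 3.6250, longitude 124.0000.

3.6250, 124.0000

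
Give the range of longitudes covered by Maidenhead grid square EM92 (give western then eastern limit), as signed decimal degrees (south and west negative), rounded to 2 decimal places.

-82.00, -80.00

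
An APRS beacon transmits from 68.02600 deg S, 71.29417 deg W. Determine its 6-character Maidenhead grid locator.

FC41ix

Offset from 180°W / 90°S: lon 108.7058°, lat 21.9740°.
Field: lon ⌊108.7058/20⌋ = 5 → F; lat ⌊21.9740/10⌋ = 2 → C.
Square: lon ⌊8.7058/2⌋ = 4; lat ⌊1.9740/1⌋ = 1.
Subsquare: lon ⌊0.7058/0.0833333⌋ = 8 → i; lat ⌊0.9740/0.0416667⌋ = 23 → x.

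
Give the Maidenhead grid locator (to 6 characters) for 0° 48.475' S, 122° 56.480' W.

CI89me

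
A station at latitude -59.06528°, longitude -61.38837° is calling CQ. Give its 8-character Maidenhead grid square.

FD90hw34

Add 180° to longitude and 90° to latitude: 118.61163, 30.93472.
Field: lon ⌊118.61163/20⌋ = 5 → F; lat ⌊30.93472/10⌋ = 3 → D.
Square: lon ⌊18.61163/2⌋ = 9; lat ⌊0.93472/1⌋ = 0.
Subsquare: lon ⌊0.61163/0.0833333⌋ = 7 → h; lat ⌊0.93472/0.0416667⌋ = 22 → w.
Extended square: lon ⌊0.02830/0.00833333⌋ = 3; lat ⌊0.01805/0.00416667⌋ = 4.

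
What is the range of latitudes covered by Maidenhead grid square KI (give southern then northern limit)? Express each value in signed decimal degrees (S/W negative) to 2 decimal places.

-10.00, 0.00

Field K=10, I=8: +10·20° lon, +8·10° lat → SW at lon 20°, lat -10°.
Cell spans 20° lon × 10° lat.
south -10.00, north 0.00.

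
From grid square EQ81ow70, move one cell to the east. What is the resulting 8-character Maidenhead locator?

EQ81ow80

Longitude extended square 7; +1 → 8.
The latitude characters are unchanged.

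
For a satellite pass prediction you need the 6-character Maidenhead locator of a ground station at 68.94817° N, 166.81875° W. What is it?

AP68ow

Add 180° to longitude and 90° to latitude: 13.1813, 158.9482.
Field (20°×10°, letters A–R): 13.1813/20 → 0 → A, 158.9482/10 → 15 → P; chars AP.
Square (2°×1°, digits 0–9): 13.1813/2 → 6, 8.9482/1 → 8; chars 68.
Subsquare (5′×2.5′, letters a–x): 1.1813/0.0833333 → 14 → o, 0.9482/0.0416667 → 22 → w; chars ow.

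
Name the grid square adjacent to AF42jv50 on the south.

AF42ju59

Latitude extended square 0; −1 → -1, wraps to 9, carry into subsquare.
Latitude subsquare v = 21; −1 → 20 = u.
The longitude characters are unchanged.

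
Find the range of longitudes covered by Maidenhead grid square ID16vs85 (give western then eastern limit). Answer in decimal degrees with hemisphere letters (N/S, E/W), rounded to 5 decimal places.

16.18333° W, 16.17500° W

Field I=8, D=3: +8·20° lon, +3·10° lat → SW at lon -20°, lat -60°.
Square 1, 6: +1·2° lon, +6·1° lat → SW at lon -18°, lat -54°.
Subsquare v=21, s=18: +21·0.0833333° lon, +18·0.0416667° lat → SW at lon -16.25°, lat -53.25°.
Extended square 8, 5: +8·0.00833333° lon, +5·0.00416667° lat → SW at lon -16.1833°, lat -53.2292°.
Cell spans 0.00833333° lon × 0.00416667° lat.
west 16.18333° W, east 16.17500° W.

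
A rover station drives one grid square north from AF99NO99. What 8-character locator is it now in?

AF99np90

Latitude extended square 9; +1 → 10, wraps to 0, carry into subsquare.
Latitude subsquare o = 14; +1 → 15 = p.
The longitude characters are unchanged.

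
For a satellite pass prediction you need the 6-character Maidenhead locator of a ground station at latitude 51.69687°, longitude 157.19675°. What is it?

Shift to the Maidenhead origin (180°W, 90°S): lon 337.1968, lat 141.6969.
Field: 337.1968/20 → 16 → Q, 141.6969/10 → 14 → O; chars QO.
Square: 17.1968/2 → 8, 1.6969/1 → 1; chars 81.
Subsquare: 1.1968/0.0833333 → 14 → o, 0.6969/0.0416667 → 16 → q; chars oq.

QO81oq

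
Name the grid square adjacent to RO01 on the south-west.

Longitude square 0; −1 → -1, wraps to 9, carry into field.
Longitude field R = 17; −1 → 16 = Q.
Latitude square 1; −1 → 0.

QO90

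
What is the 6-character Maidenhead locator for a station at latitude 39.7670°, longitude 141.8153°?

QM09vs

Add 180° to longitude and 90° to latitude: 321.8153, 129.7670.
Field: 321.8153/20 → 16 → Q, 129.7670/10 → 12 → M; chars QM.
Square: 1.8153/2 → 0, 9.7670/1 → 9; chars 09.
Subsquare: 1.8153/0.0833333 → 21 → v, 0.7670/0.0416667 → 18 → s; chars vs.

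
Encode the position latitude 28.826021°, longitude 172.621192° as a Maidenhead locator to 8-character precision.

RL68ht48

Add 180° to longitude and 90° to latitude: 352.62119, 118.82602.
Field: 352.62119/20 → 17 → R, 118.82602/10 → 11 → L; chars RL.
Square: 12.62119/2 → 6, 8.82602/1 → 8; chars 68.
Subsquare: 0.62119/0.0833333 → 7 → h, 0.82602/0.0416667 → 19 → t; chars ht.
Extended square: 0.03786/0.00833333 → 4, 0.03435/0.00416667 → 8; chars 48.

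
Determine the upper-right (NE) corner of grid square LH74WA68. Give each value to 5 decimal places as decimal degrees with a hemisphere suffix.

15.96250° S, 55.89167° E

Field L=11, H=7: +11·20° lon, +7·10° lat → SW at lon 40°, lat -20°.
Square 7, 4: +7·2° lon, +4·1° lat → SW at lon 54°, lat -16°.
Subsquare w=22, a=0: +22·0.0833333° lon, +0·0.0416667° lat → SW at lon 55.8333°, lat -16°.
Extended square 6, 8: +6·0.00833333° lon, +8·0.00416667° lat → SW at lon 55.8833°, lat -15.9667°.
Cell spans 0.00833333° lon × 0.00416667° lat. NE corner is SW corner plus one full cell.
latitude 15.96250° S, longitude 55.89167° E.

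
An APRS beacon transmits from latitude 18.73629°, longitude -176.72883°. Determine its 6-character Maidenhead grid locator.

AK18pr

Add 180° to longitude and 90° to latitude: 3.2712, 108.7363.
Field: 3.2712/20 → 0 → A, 108.7363/10 → 10 → K; chars AK.
Square: 3.2712/2 → 1, 8.7363/1 → 8; chars 18.
Subsquare: 1.2712/0.0833333 → 15 → p, 0.7363/0.0416667 → 17 → r; chars pr.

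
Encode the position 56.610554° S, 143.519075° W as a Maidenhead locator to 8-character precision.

Shift to the Maidenhead origin (180°W, 90°S): lon 36.48093, lat 33.38945.
Field (20°×10°, letters A–R): lon ⌊36.48093/20⌋ = 1 → B; lat ⌊33.38945/10⌋ = 3 → D.
Square (2°×1°, digits 0–9): lon ⌊16.48093/2⌋ = 8; lat ⌊3.38945/1⌋ = 3.
Subsquare (5′×2.5′, letters a–x): lon ⌊0.48093/0.0833333⌋ = 5 → f; lat ⌊0.38945/0.0416667⌋ = 9 → j.
Extended square (30″×15″, digits 0–9): lon ⌊0.06426/0.00833333⌋ = 7; lat ⌊0.01445/0.00416667⌋ = 3.

BD83fj73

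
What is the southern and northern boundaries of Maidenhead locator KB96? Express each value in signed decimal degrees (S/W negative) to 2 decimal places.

-74.00, -73.00

Field K=10, B=1: +10·20° lon, +1·10° lat → SW at lon 20°, lat -80°.
Square 9, 6: +9·2° lon, +6·1° lat → SW at lon 38°, lat -74°.
Cell spans 2° lon × 1° lat.
south -74.00, north -73.00.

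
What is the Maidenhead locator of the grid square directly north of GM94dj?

Latitude subsquare j = 9; +1 → 10 = k.
The longitude characters are unchanged.

GM94dk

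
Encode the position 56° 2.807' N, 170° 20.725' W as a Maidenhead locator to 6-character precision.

AO46tb

Offset from 180°W / 90°S: lon 9.6546°, lat 146.0468°.
Field: lon ⌊9.6546/20⌋ = 0 → A; lat ⌊146.0468/10⌋ = 14 → O.
Square: lon ⌊9.6546/2⌋ = 4; lat ⌊6.0468/1⌋ = 6.
Subsquare: lon ⌊1.6546/0.0833333⌋ = 19 → t; lat ⌊0.0468/0.0416667⌋ = 1 → b.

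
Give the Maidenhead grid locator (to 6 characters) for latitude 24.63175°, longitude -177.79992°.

AL14cp

Add 180° to longitude and 90° to latitude: 2.2001, 114.6317.
Field (20°×10°, letters A–R): 2.2001/20 → 0 → A, 114.6317/10 → 11 → L; chars AL.
Square (2°×1°, digits 0–9): 2.2001/2 → 1, 4.6317/1 → 4; chars 14.
Subsquare (5′×2.5′, letters a–x): 0.2001/0.0833333 → 2 → c, 0.6317/0.0416667 → 15 → p; chars cp.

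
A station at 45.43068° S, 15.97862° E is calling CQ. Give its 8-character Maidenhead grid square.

Offset from 180°W / 90°S: lon 195.97862°, lat 44.56932°.
Field (20°×10°, letters A–R): 195.97862/20 → 9 → J, 44.56932/10 → 4 → E; chars JE.
Square (2°×1°, digits 0–9): 15.97862/2 → 7, 4.56932/1 → 4; chars 74.
Subsquare (5′×2.5′, letters a–x): 1.97862/0.0833333 → 23 → x, 0.56932/0.0416667 → 13 → n; chars xn.
Extended square (30″×15″, digits 0–9): 0.06195/0.00833333 → 7, 0.02765/0.00416667 → 6; chars 76.

JE74xn76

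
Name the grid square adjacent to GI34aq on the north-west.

GI24xr

Longitude subsquare a = 0; −1 → -1, wraps to 23 = x, carry into square.
Longitude square 3; −1 → 2.
Latitude subsquare q = 16; +1 → 17 = r.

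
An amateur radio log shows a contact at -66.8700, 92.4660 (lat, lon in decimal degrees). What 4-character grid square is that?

NC63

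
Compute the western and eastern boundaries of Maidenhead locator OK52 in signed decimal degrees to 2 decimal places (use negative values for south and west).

110.00, 112.00

Field O=14, K=10: +14·20° lon, +10·10° lat → SW at lon 100°, lat 10°.
Square 5, 2: +5·2° lon, +2·1° lat → SW at lon 110°, lat 12°.
Cell spans 2° lon × 1° lat.
west 110.00, east 112.00.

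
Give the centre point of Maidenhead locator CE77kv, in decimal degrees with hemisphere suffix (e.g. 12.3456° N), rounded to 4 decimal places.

Field C=2, E=4: +2·20° lon, +4·10° lat → SW at lon -140°, lat -50°.
Square 7, 7: +7·2° lon, +7·1° lat → SW at lon -126°, lat -43°.
Subsquare k=10, v=21: +10·0.0833333° lon, +21·0.0416667° lat → SW at lon -125.167°, lat -42.125°.
Cell spans 0.0833333° lon × 0.0416667° lat. Centre is SW corner plus half of each.
latitude 42.1042° S, longitude 125.1250° W.

42.1042° S, 125.1250° W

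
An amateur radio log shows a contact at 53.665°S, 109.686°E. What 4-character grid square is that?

OD46

Offset from 180°W / 90°S: lon 289.69°, lat 36.34°.
Field: lon ⌊289.69/20⌋ = 14 → O; lat ⌊36.34/10⌋ = 3 → D.
Square: lon ⌊9.69/2⌋ = 4; lat ⌊6.34/1⌋ = 6.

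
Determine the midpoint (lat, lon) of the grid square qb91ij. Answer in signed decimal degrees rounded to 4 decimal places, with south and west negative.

-78.6042, 158.7083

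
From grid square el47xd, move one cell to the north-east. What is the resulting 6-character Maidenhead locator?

Longitude subsquare x = 23; +1 → 24, wraps to 0 = a, carry into square.
Longitude square 4; +1 → 5.
Latitude subsquare d = 3; +1 → 4 = e.

EL57ae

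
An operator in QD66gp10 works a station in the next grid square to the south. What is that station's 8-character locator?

QD66go19

Latitude extended square 0; −1 → -1, wraps to 9, carry into subsquare.
Latitude subsquare p = 15; −1 → 14 = o.
The longitude characters are unchanged.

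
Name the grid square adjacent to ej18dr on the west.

EJ18cr

Longitude subsquare d = 3; −1 → 2 = c.
The latitude characters are unchanged.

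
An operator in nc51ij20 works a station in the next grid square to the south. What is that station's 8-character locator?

NC51ii29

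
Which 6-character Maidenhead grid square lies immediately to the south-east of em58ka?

EM57lx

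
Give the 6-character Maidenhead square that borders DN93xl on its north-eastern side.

EN03am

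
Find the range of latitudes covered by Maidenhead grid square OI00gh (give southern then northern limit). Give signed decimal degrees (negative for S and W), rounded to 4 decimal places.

-9.7083, -9.6667

Field O=14, I=8: +14·20° lon, +8·10° lat → SW at lon 100°, lat -10°.
Square 0, 0: +0·2° lon, +0·1° lat → SW at lon 100°, lat -10°.
Subsquare g=6, h=7: +6·0.0833333° lon, +7·0.0416667° lat → SW at lon 100.5°, lat -9.70833°.
Cell spans 0.0833333° lon × 0.0416667° lat.
south -9.7083, north -9.6667.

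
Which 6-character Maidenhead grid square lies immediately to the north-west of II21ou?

II21nv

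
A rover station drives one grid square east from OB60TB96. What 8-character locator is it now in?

Longitude extended square 9; +1 → 10, wraps to 0, carry into subsquare.
Longitude subsquare t = 19; +1 → 20 = u.
The latitude characters are unchanged.

OB60ub06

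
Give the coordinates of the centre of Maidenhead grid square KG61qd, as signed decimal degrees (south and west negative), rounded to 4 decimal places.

Field K=10, G=6: +10·20° lon, +6·10° lat → SW at lon 20°, lat -30°.
Square 6, 1: +6·2° lon, +1·1° lat → SW at lon 32°, lat -29°.
Subsquare q=16, d=3: +16·0.0833333° lon, +3·0.0416667° lat → SW at lon 33.3333°, lat -28.875°.
Cell spans 0.0833333° lon × 0.0416667° lat. Centre is SW corner plus half of each.
latitude -28.8542, longitude 33.3750.

-28.8542, 33.3750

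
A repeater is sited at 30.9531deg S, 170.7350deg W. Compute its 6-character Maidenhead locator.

Offset from 180°W / 90°S: lon 9.2650°, lat 59.0469°.
Field: 9.2650/20 → 0 → A, 59.0469/10 → 5 → F; chars AF.
Square: 9.2650/2 → 4, 9.0469/1 → 9; chars 49.
Subsquare: 1.2650/0.0833333 → 15 → p, 0.0469/0.0416667 → 1 → b; chars pb.

AF49pb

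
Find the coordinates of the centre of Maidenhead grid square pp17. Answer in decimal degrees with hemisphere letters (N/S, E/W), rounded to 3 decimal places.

67.500° N, 123.000° E

Field P=15, P=15: +15·20° lon, +15·10° lat → SW at lon 120°, lat 60°.
Square 1, 7: +1·2° lon, +7·1° lat → SW at lon 122°, lat 67°.
Cell spans 2° lon × 1° lat. Centre is SW corner plus half of each.
latitude 67.500° N, longitude 123.000° E.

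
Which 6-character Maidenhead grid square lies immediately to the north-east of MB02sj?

Longitude subsquare s = 18; +1 → 19 = t.
Latitude subsquare j = 9; +1 → 10 = k.

MB02tk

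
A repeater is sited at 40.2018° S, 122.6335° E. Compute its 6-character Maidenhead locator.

PE19ht

Shift to the Maidenhead origin (180°W, 90°S): lon 302.6335, lat 49.7982.
Field (20°×10°, letters A–R): 302.6335/20 → 15 → P, 49.7982/10 → 4 → E; chars PE.
Square (2°×1°, digits 0–9): 2.6335/2 → 1, 9.7982/1 → 9; chars 19.
Subsquare (5′×2.5′, letters a–x): 0.6335/0.0833333 → 7 → h, 0.7982/0.0416667 → 19 → t; chars ht.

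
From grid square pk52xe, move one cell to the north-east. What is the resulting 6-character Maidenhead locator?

Longitude subsquare x = 23; +1 → 24, wraps to 0 = a, carry into square.
Longitude square 5; +1 → 6.
Latitude subsquare e = 4; +1 → 5 = f.

PK62af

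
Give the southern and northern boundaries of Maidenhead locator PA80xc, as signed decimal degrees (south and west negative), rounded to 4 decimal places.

Field P=15, A=0: +15·20° lon, +0·10° lat → SW at lon 120°, lat -90°.
Square 8, 0: +8·2° lon, +0·1° lat → SW at lon 136°, lat -90°.
Subsquare x=23, c=2: +23·0.0833333° lon, +2·0.0416667° lat → SW at lon 137.917°, lat -89.9167°.
Cell spans 0.0833333° lon × 0.0416667° lat.
south -89.9167, north -89.8750.

-89.9167, -89.8750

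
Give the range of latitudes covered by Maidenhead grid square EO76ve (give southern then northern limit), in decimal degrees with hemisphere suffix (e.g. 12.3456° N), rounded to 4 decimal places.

56.1667° N, 56.2083° N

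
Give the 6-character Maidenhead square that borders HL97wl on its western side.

Longitude subsquare w = 22; −1 → 21 = v.
The latitude characters are unchanged.

HL97vl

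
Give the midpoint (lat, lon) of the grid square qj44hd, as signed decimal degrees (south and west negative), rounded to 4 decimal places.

4.1458, 148.6250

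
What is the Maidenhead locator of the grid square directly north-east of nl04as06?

Longitude extended square 0; +1 → 1.
Latitude extended square 6; +1 → 7.

NL04as17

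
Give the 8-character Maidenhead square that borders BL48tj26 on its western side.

BL48tj16

Longitude extended square 2; −1 → 1.
The latitude characters are unchanged.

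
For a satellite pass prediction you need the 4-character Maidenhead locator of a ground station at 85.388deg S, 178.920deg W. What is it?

Shift to the Maidenhead origin (180°W, 90°S): lon 1.08, lat 4.61.
Field: lon ⌊1.08/20⌋ = 0 → A; lat ⌊4.61/10⌋ = 0 → A.
Square: lon ⌊1.08/2⌋ = 0; lat ⌊4.61/1⌋ = 4.

AA04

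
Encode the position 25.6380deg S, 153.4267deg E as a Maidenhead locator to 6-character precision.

QG64ri

Offset from 180°W / 90°S: lon 333.4267°, lat 64.3620°.
Field (20°×10°, letters A–R): 333.4267/20 → 16 → Q, 64.3620/10 → 6 → G; chars QG.
Square (2°×1°, digits 0–9): 13.4267/2 → 6, 4.3620/1 → 4; chars 64.
Subsquare (5′×2.5′, letters a–x): 1.4267/0.0833333 → 17 → r, 0.3620/0.0416667 → 8 → i; chars ri.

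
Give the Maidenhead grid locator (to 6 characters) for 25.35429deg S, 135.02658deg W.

Offset from 180°W / 90°S: lon 44.9734°, lat 64.6457°.
Field: 44.9734/20 → 2 → C, 64.6457/10 → 6 → G; chars CG.
Square: 4.9734/2 → 2, 4.6457/1 → 4; chars 24.
Subsquare: 0.9734/0.0833333 → 11 → l, 0.6457/0.0416667 → 15 → p; chars lp.

CG24lp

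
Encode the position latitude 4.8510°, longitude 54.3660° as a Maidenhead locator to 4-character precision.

LJ74

Offset from 180°W / 90°S: lon 234.37°, lat 94.85°.
Field: 234.37/20 → 11 → L, 94.85/10 → 9 → J; chars LJ.
Square: 14.37/2 → 7, 4.85/1 → 4; chars 74.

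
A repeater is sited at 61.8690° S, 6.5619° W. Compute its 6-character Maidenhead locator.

IC68rd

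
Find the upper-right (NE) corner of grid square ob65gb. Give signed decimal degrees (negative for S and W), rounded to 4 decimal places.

Field O=14, B=1: +14·20° lon, +1·10° lat → SW at lon 100°, lat -80°.
Square 6, 5: +6·2° lon, +5·1° lat → SW at lon 112°, lat -75°.
Subsquare g=6, b=1: +6·0.0833333° lon, +1·0.0416667° lat → SW at lon 112.5°, lat -74.9583°.
Cell spans 0.0833333° lon × 0.0416667° lat. NE corner is SW corner plus one full cell.
latitude -74.9167, longitude 112.5833.

-74.9167, 112.5833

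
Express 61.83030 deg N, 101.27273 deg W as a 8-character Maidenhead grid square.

DP91it79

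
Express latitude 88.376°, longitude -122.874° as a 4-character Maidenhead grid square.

CR88

Shift to the Maidenhead origin (180°W, 90°S): lon 57.13, lat 178.38.
Field (20°×10°, letters A–R): lon ⌊57.13/20⌋ = 2 → C; lat ⌊178.38/10⌋ = 17 → R.
Square (2°×1°, digits 0–9): lon ⌊17.13/2⌋ = 8; lat ⌊8.38/1⌋ = 8.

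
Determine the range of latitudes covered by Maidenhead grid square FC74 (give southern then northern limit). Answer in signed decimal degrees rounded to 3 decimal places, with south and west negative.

-66.000, -65.000

Field F=5, C=2: +5·20° lon, +2·10° lat → SW at lon -80°, lat -70°.
Square 7, 4: +7·2° lon, +4·1° lat → SW at lon -66°, lat -66°.
Cell spans 2° lon × 1° lat.
south -66.000, north -65.000.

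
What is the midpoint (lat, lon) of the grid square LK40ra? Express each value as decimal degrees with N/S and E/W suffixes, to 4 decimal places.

Field L=11, K=10: +11·20° lon, +10·10° lat → SW at lon 40°, lat 10°.
Square 4, 0: +4·2° lon, +0·1° lat → SW at lon 48°, lat 10°.
Subsquare r=17, a=0: +17·0.0833333° lon, +0·0.0416667° lat → SW at lon 49.4167°, lat 10°.
Cell spans 0.0833333° lon × 0.0416667° lat. Centre is SW corner plus half of each.
latitude 10.0208° N, longitude 49.4583° E.

10.0208° N, 49.4583° E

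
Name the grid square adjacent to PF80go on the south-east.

PF80hn

Longitude subsquare g = 6; +1 → 7 = h.
Latitude subsquare o = 14; −1 → 13 = n.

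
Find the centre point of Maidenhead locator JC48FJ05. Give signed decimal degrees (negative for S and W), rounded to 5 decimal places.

-61.60208, 8.42083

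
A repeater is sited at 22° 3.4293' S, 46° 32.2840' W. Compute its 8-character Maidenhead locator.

Shift to the Maidenhead origin (180°W, 90°S): lon 133.46193, lat 67.94285.
Field: 133.46193/20 → 6 → G, 67.94285/10 → 6 → G; chars GG.
Square: 13.46193/2 → 6, 7.94285/1 → 7; chars 67.
Subsquare: 1.46193/0.0833333 → 17 → r, 0.94285/0.0416667 → 22 → w; chars rw.
Extended square: 0.04527/0.00833333 → 5, 0.02618/0.00416667 → 6; chars 56.

GG67rw56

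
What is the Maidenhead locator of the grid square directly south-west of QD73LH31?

Longitude extended square 3; −1 → 2.
Latitude extended square 1; −1 → 0.

QD73lh20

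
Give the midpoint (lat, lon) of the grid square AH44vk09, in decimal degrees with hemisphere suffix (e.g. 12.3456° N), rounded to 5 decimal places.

Field A=0, H=7: +0·20° lon, +7·10° lat → SW at lon -180°, lat -20°.
Square 4, 4: +4·2° lon, +4·1° lat → SW at lon -172°, lat -16°.
Subsquare v=21, k=10: +21·0.0833333° lon, +10·0.0416667° lat → SW at lon -170.25°, lat -15.5833°.
Extended square 0, 9: +0·0.00833333° lon, +9·0.00416667° lat → SW at lon -170.25°, lat -15.5458°.
Cell spans 0.00833333° lon × 0.00416667° lat. Centre is SW corner plus half of each.
latitude 15.54375° S, longitude 170.24583° W.

15.54375° S, 170.24583° W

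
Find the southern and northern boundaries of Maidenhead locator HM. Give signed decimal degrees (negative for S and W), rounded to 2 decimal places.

Field H=7, M=12: +7·20° lon, +12·10° lat → SW at lon -40°, lat 30°.
Cell spans 20° lon × 10° lat.
south 30.00, north 40.00.

30.00, 40.00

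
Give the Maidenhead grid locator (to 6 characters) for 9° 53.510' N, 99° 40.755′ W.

Add 180° to longitude and 90° to latitude: 80.3208, 99.8918.
Field: lon ⌊80.3208/20⌋ = 4 → E; lat ⌊99.8918/10⌋ = 9 → J.
Square: lon ⌊0.3208/2⌋ = 0; lat ⌊9.8918/1⌋ = 9.
Subsquare: lon ⌊0.3208/0.0833333⌋ = 3 → d; lat ⌊0.8918/0.0416667⌋ = 21 → v.

EJ09dv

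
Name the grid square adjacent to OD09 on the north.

OE00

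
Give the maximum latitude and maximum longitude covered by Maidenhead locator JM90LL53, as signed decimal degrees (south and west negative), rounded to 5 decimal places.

30.47500, 18.96667

Field J=9, M=12: +9·20° lon, +12·10° lat → SW at lon 0°, lat 30°.
Square 9, 0: +9·2° lon, +0·1° lat → SW at lon 18°, lat 30°.
Subsquare l=11, l=11: +11·0.0833333° lon, +11·0.0416667° lat → SW at lon 18.9167°, lat 30.4583°.
Extended square 5, 3: +5·0.00833333° lon, +3·0.00416667° lat → SW at lon 18.9583°, lat 30.4708°.
Cell spans 0.00833333° lon × 0.00416667° lat. NE corner is SW corner plus one full cell.
latitude 30.47500, longitude 18.96667.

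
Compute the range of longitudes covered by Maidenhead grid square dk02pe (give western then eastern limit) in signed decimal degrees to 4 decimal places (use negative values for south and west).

-118.7500, -118.6667

Field D=3, K=10: +3·20° lon, +10·10° lat → SW at lon -120°, lat 10°.
Square 0, 2: +0·2° lon, +2·1° lat → SW at lon -120°, lat 12°.
Subsquare p=15, e=4: +15·0.0833333° lon, +4·0.0416667° lat → SW at lon -118.75°, lat 12.1667°.
Cell spans 0.0833333° lon × 0.0416667° lat.
west -118.7500, east -118.6667.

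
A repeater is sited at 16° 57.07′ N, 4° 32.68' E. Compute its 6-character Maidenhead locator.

Offset from 180°W / 90°S: lon 184.5447°, lat 106.9512°.
Field: lon ⌊184.5447/20⌋ = 9 → J; lat ⌊106.9512/10⌋ = 10 → K.
Square: lon ⌊4.5447/2⌋ = 2; lat ⌊6.9512/1⌋ = 6.
Subsquare: lon ⌊0.5447/0.0833333⌋ = 6 → g; lat ⌊0.9512/0.0416667⌋ = 22 → w.

JK26gw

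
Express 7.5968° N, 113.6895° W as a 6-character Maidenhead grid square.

DJ37do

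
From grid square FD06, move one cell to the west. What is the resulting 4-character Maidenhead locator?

ED96

Longitude square 0; −1 → -1, wraps to 9, carry into field.
Longitude field F = 5; −1 → 4 = E.
The latitude characters are unchanged.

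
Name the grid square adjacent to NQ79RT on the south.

Latitude subsquare t = 19; −1 → 18 = s.
The longitude characters are unchanged.

NQ79rs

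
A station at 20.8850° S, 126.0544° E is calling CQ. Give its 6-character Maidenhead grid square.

Add 180° to longitude and 90° to latitude: 306.0544, 69.1150.
Field: lon ⌊306.0544/20⌋ = 15 → P; lat ⌊69.1150/10⌋ = 6 → G.
Square: lon ⌊6.0544/2⌋ = 3; lat ⌊9.1150/1⌋ = 9.
Subsquare: lon ⌊0.0544/0.0833333⌋ = 0 → a; lat ⌊0.1150/0.0416667⌋ = 2 → c.

PG39ac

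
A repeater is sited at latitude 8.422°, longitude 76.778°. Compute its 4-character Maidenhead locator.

Offset from 180°W / 90°S: lon 256.78°, lat 98.42°.
Field (20°×10°, letters A–R): lon ⌊256.78/20⌋ = 12 → M; lat ⌊98.42/10⌋ = 9 → J.
Square (2°×1°, digits 0–9): lon ⌊16.78/2⌋ = 8; lat ⌊8.42/1⌋ = 8.

MJ88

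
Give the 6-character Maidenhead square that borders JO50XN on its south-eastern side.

Longitude subsquare x = 23; +1 → 24, wraps to 0 = a, carry into square.
Longitude square 5; +1 → 6.
Latitude subsquare n = 13; −1 → 12 = m.

JO60am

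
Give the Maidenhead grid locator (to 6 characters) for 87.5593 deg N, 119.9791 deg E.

OR97xn

Add 180° to longitude and 90° to latitude: 299.9791, 177.5593.
Field (20°×10°, letters A–R): lon ⌊299.9791/20⌋ = 14 → O; lat ⌊177.5593/10⌋ = 17 → R.
Square (2°×1°, digits 0–9): lon ⌊19.9791/2⌋ = 9; lat ⌊7.5593/1⌋ = 7.
Subsquare (5′×2.5′, letters a–x): lon ⌊1.9791/0.0833333⌋ = 23 → x; lat ⌊0.5593/0.0416667⌋ = 13 → n.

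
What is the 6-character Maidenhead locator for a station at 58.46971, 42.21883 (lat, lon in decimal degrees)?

LO18cl

Add 180° to longitude and 90° to latitude: 222.2188, 148.4697.
Field (20°×10°, letters A–R): 222.2188/20 → 11 → L, 148.4697/10 → 14 → O; chars LO.
Square (2°×1°, digits 0–9): 2.2188/2 → 1, 8.4697/1 → 8; chars 18.
Subsquare (5′×2.5′, letters a–x): 0.2188/0.0833333 → 2 → c, 0.4697/0.0416667 → 11 → l; chars cl.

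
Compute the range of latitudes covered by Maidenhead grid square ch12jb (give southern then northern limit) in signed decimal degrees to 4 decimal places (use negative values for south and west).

-17.9583, -17.9167

Field C=2, H=7: +2·20° lon, +7·10° lat → SW at lon -140°, lat -20°.
Square 1, 2: +1·2° lon, +2·1° lat → SW at lon -138°, lat -18°.
Subsquare j=9, b=1: +9·0.0833333° lon, +1·0.0416667° lat → SW at lon -137.25°, lat -17.9583°.
Cell spans 0.0833333° lon × 0.0416667° lat.
south -17.9583, north -17.9167.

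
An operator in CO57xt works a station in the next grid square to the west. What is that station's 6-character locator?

CO57wt

Longitude subsquare x = 23; −1 → 22 = w.
The latitude characters are unchanged.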